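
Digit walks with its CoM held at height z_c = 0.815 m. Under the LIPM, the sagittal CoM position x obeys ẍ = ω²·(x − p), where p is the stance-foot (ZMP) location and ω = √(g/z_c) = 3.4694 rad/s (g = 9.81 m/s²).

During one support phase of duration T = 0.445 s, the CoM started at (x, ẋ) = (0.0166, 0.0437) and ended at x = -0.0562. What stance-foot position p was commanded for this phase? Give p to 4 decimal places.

ωT = 3.4694·0.445 = 1.543883; cosh(ωT) = 2.448144, sinh(ωT) = 2.234594
x(T) = p + (x₀−p)·cosh(ωT) + (ẋ₀/ω)·sinh(ωT) ⇒ p·(1 − cosh) = x(T) − x₀·cosh − (ẋ₀/ω)·sinh
numerator   = -0.0562 − (0.0166)·2.448144 − (0.0437/3.4694)·2.234594 = -0.124986
denominator = 1 − 2.448144 = -1.448144
p = -0.124986 / -1.448144 = 0.0863

p = 0.0863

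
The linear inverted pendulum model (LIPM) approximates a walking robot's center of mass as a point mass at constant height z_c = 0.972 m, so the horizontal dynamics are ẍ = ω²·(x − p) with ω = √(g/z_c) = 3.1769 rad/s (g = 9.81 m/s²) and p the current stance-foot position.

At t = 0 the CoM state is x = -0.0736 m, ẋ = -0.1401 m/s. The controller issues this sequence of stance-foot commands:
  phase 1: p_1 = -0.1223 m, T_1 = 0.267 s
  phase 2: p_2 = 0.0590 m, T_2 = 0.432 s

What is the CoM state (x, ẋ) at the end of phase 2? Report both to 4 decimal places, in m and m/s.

phase 1: p=-0.1223, T=0.267, ωT=0.848232, cosh=1.381843, sinh=0.953672; start (x,ẋ)=(-0.073600, -0.140100) → end (x,ẋ)=(-0.097061, -0.046049)
phase 2: p=0.0590, T=0.432, ωT=1.372421, cosh=2.099191, sinh=1.845698; start (x,ẋ)=(-0.097061, -0.046049) → end (x,ẋ)=(-0.295355, -1.011743)

x = -0.2954, ẋ = -1.0117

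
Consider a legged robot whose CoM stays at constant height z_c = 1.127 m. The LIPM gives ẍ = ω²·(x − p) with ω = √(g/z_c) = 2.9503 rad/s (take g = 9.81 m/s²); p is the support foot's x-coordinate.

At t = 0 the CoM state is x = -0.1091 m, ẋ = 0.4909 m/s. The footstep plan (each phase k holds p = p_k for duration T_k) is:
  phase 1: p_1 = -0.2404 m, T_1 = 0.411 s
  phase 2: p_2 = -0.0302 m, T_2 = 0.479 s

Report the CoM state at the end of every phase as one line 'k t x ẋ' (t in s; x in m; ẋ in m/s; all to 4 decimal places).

phase 1: p=-0.2404, T=0.411, ωT=1.212573, cosh=1.829778, sinh=1.532347; start (x,ẋ)=(-0.109100, 0.490900) → end (x,ẋ)=(0.254817, 1.491830)
phase 2: p=-0.0302, T=0.479, ωT=1.413194, cosh=2.176211, sinh=1.932846; start (x,ẋ)=(0.254817, 1.491830) → end (x,ẋ)=(1.567408, 4.871840)

1 0.4110 0.2548 1.4918
2 0.8900 1.5674 4.8718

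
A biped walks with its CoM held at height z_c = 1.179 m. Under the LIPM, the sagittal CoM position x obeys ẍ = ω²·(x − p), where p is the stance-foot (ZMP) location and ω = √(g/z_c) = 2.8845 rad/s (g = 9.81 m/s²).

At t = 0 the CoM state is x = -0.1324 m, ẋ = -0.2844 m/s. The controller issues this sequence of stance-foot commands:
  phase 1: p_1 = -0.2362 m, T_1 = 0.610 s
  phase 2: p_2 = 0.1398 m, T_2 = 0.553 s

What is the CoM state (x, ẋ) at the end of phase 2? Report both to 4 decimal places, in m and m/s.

phase 1: p=-0.2362, T=0.610, ωT=1.759545, cosh=2.990958, sinh=2.818835; start (x,ẋ)=(-0.132400, -0.284400) → end (x,ẋ)=(-0.203664, -0.006638)
phase 2: p=0.1398, T=0.553, ωT=1.595129, cosh=2.565922, sinh=2.363040; start (x,ẋ)=(-0.203664, -0.006638) → end (x,ẋ)=(-0.746941, -2.358150)

x = -0.7469, ẋ = -2.3581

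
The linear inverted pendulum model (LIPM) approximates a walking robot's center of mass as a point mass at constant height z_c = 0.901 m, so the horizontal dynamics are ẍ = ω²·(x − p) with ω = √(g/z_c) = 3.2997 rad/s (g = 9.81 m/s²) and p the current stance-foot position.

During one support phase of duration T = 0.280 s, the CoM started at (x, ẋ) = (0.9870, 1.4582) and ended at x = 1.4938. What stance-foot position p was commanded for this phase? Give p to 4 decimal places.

ωT = 3.2997·0.280 = 0.923916; cosh(ωT) = 1.458049, sinh(ωT) = 1.061087
x(T) = p + (x₀−p)·cosh(ωT) + (ẋ₀/ω)·sinh(ωT) ⇒ p·(1 − cosh) = x(T) − x₀·cosh − (ẋ₀/ω)·sinh
numerator   = 1.4938 − (0.9870)·1.458049 − (1.4582/3.2997)·1.061087 = -0.414209
denominator = 1 − 1.458049 = -0.458049
p = -0.414209 / -0.458049 = 0.9043

p = 0.9043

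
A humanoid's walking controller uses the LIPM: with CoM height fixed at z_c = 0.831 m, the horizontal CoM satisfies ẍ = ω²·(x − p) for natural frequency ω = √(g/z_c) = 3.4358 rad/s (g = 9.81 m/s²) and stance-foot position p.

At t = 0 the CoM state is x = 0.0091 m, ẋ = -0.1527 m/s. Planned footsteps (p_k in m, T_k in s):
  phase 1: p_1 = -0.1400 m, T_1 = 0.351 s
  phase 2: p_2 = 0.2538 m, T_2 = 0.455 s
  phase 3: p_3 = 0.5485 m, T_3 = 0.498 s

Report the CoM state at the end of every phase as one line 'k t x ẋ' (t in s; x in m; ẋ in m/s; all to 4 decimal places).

phase 1: p=-0.1400, T=0.351, ωT=1.205966, cosh=1.819693, sinh=1.520290; start (x,ẋ)=(0.009100, -0.152700) → end (x,ẋ)=(0.063749, 0.500944)
phase 2: p=0.2538, T=0.455, ωT=1.563289, cosh=2.491972, sinh=2.282526; start (x,ẋ)=(0.063749, 0.500944) → end (x,ẋ)=(0.112993, -0.242102)
phase 3: p=0.5485, T=0.498, ωT=1.711028, cosh=2.857665, sinh=2.676985; start (x,ẋ)=(0.112993, -0.242102) → end (x,ẋ)=(-0.884666, -4.697461)

1 0.3510 0.0637 0.5009
2 0.8060 0.1130 -0.2421
3 1.3040 -0.8847 -4.6975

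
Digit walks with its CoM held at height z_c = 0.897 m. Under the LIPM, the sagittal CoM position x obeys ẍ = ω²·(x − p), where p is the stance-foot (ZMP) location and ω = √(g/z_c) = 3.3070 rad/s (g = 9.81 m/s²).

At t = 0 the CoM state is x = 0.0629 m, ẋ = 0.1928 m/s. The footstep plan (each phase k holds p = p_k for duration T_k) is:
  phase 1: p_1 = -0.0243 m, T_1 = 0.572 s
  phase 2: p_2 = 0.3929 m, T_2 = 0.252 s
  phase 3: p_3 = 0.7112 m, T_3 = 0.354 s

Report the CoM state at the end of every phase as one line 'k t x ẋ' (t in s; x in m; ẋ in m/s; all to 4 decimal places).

phase 1: p=-0.0243, T=0.572, ωT=1.891604, cosh=3.390412, sinh=3.239582; start (x,ẋ)=(0.062900, 0.192800) → end (x,ẋ)=(0.460213, 1.587871)
phase 2: p=0.3929, T=0.252, ωT=0.833364, cosh=1.367816, sinh=0.933231; start (x,ẋ)=(0.460213, 1.587871) → end (x,ẋ)=(0.933067, 2.379657)
phase 3: p=0.7112, T=0.354, ωT=1.170678, cosh=1.767167, sinh=1.457011; start (x,ẋ)=(0.933067, 2.379657) → end (x,ẋ)=(2.151715, 5.274284)

1 0.5720 0.4602 1.5879
2 0.8240 0.9331 2.3797
3 1.1780 2.1517 5.2743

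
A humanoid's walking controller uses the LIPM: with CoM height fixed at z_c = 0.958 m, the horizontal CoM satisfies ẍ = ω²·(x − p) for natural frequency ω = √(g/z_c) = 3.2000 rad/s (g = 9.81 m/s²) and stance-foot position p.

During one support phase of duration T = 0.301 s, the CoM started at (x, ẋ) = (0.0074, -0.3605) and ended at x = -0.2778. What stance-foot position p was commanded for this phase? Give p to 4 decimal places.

p = 0.3251

ωT = 3.2000·0.301 = 0.963200; cosh(ωT) = 1.500868, sinh(ωT) = 1.119199
x(T) = p + (x₀−p)·cosh(ωT) + (ẋ₀/ω)·sinh(ωT) ⇒ p·(1 − cosh) = x(T) − x₀·cosh − (ẋ₀/ω)·sinh
numerator   = -0.2778 − (0.0074)·1.500868 − (-0.3605/3.2000)·1.119199 = -0.162822
denominator = 1 − 1.500868 = -0.500868
p = -0.162822 / -0.500868 = 0.3251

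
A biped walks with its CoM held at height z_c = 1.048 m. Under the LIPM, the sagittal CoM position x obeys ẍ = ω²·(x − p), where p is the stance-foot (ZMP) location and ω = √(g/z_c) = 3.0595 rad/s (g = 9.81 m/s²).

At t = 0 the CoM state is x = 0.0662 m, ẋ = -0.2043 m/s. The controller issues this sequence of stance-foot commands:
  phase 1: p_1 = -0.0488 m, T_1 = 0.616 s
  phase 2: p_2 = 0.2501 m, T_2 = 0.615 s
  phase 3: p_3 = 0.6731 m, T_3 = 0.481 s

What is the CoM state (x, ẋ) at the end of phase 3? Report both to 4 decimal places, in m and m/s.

x = -0.0354, ẋ = -1.8417

phase 1: p=-0.0488, T=0.616, ωT=1.884652, cosh=3.367972, sinh=3.216090; start (x,ẋ)=(0.066200, -0.204300) → end (x,ẋ)=(0.123760, 0.443481)
phase 2: p=0.2501, T=0.615, ωT=1.881593, cosh=3.358148, sinh=3.205801; start (x,ẋ)=(0.123760, 0.443481) → end (x,ẋ)=(0.290520, 0.250116)
phase 3: p=0.6731, T=0.481, ωT=1.471619, cosh=2.292919, sinh=2.063366; start (x,ẋ)=(0.290520, 0.250116) → end (x,ẋ)=(-0.035443, -1.841681)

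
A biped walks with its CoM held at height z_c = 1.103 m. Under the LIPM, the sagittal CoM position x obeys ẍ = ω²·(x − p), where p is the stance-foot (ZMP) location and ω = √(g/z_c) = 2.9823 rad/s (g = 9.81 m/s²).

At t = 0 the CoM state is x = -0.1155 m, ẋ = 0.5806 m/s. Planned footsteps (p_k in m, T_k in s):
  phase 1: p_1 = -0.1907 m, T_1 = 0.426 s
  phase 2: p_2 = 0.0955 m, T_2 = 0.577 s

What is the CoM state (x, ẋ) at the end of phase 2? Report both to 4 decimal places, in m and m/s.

x = 1.9539, ẋ = 5.7128

phase 1: p=-0.1907, T=0.426, ωT=1.270460, cosh=1.921596, sinh=1.640894; start (x,ẋ)=(-0.115500, 0.580600) → end (x,ẋ)=(0.273256, 1.483680)
phase 2: p=0.0955, T=0.577, ωT=1.720787, cosh=2.883926, sinh=2.705000; start (x,ẋ)=(0.273256, 1.483680) → end (x,ẋ)=(1.953862, 5.712807)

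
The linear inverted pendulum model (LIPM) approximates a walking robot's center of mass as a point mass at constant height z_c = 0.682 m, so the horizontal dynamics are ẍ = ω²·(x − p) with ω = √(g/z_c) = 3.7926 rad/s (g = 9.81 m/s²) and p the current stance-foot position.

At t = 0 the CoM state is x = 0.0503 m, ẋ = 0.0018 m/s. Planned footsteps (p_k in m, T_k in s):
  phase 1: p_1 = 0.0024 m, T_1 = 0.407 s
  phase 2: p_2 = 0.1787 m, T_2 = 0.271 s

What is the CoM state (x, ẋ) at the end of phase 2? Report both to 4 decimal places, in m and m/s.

x = 0.2191, ẋ = 0.3786

phase 1: p=0.0024, T=0.407, ωT=1.543588, cosh=2.447486, sinh=2.233872; start (x,ẋ)=(0.050300, 0.001800) → end (x,ẋ)=(0.120695, 0.410223)
phase 2: p=0.1787, T=0.271, ωT=1.027795, cosh=1.576345, sinh=1.218550; start (x,ẋ)=(0.120695, 0.410223) → end (x,ẋ)=(0.219067, 0.378584)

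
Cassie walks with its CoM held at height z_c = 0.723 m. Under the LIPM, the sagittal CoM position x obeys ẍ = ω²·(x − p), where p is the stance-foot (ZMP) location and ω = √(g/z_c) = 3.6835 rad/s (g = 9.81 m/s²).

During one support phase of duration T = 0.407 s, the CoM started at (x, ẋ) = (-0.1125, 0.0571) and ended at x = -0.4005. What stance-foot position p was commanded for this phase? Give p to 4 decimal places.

p = 0.1251

ωT = 3.6835·0.407 = 1.499184; cosh(ωT) = 2.350674, sinh(ωT) = 2.127362
x(T) = p + (x₀−p)·cosh(ωT) + (ẋ₀/ω)·sinh(ωT) ⇒ p·(1 − cosh) = x(T) − x₀·cosh − (ẋ₀/ω)·sinh
numerator   = -0.4005 − (-0.1125)·2.350674 − (0.0571/3.6835)·2.127362 = -0.169027
denominator = 1 − 2.350674 = -1.350674
p = -0.169027 / -1.350674 = 0.1251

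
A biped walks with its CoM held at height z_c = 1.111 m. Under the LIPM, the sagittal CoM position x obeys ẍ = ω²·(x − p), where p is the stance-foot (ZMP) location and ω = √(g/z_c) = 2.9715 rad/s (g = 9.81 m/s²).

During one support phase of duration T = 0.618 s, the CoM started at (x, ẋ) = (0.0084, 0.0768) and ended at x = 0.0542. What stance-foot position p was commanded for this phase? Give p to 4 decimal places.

ωT = 2.9715·0.618 = 1.836387; cosh(ωT) = 3.216611, sinh(ωT) = 3.057219
x(T) = p + (x₀−p)·cosh(ωT) + (ẋ₀/ω)·sinh(ωT) ⇒ p·(1 − cosh) = x(T) − x₀·cosh − (ẋ₀/ω)·sinh
numerator   = 0.0542 − (0.0084)·3.216611 − (0.0768/2.9715)·3.057219 = -0.051835
denominator = 1 − 3.216611 = -2.216611
p = -0.051835 / -2.216611 = 0.0234

p = 0.0234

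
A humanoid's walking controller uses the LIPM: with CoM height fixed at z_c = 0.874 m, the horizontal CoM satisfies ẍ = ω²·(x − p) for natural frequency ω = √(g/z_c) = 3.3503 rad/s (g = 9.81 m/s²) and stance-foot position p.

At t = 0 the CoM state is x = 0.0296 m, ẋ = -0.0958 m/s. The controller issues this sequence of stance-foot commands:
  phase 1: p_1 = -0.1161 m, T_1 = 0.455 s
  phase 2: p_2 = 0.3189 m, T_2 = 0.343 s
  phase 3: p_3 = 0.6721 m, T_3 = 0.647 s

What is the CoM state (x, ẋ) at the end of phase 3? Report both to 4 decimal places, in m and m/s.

x = 0.5186, ẋ = -0.3305

phase 1: p=-0.1161, T=0.455, ωT=1.524386, cosh=2.405040, sinh=2.187285; start (x,ẋ)=(0.029600, -0.095800) → end (x,ẋ)=(0.171770, 0.837296)
phase 2: p=0.3189, T=0.343, ωT=1.149153, cosh=1.736212, sinh=1.419307; start (x,ẋ)=(0.171770, 0.837296) → end (x,ẋ)=(0.418160, 0.754105)
phase 3: p=0.6721, T=0.647, ωT=2.167644, cosh=4.426061, sinh=4.311614; start (x,ẋ)=(0.418160, 0.754105) → end (x,ẋ)=(0.518628, -0.330503)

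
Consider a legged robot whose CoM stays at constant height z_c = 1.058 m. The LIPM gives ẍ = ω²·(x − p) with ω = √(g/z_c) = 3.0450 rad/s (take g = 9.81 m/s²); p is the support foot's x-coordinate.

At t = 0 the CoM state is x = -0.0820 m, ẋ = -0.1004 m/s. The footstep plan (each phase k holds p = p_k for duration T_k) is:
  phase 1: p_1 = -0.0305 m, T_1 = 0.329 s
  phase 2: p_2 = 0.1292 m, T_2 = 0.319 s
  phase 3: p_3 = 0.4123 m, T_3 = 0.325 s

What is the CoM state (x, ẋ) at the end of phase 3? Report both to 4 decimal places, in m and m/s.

phase 1: p=-0.0305, T=0.329, ωT=1.001805, cosh=1.545204, sinh=1.177988; start (x,ẋ)=(-0.082000, -0.100400) → end (x,ẋ)=(-0.148919, -0.339868)
phase 2: p=0.1292, T=0.319, ωT=0.971355, cosh=1.510046, sinh=1.131476; start (x,ẋ)=(-0.148919, -0.339868) → end (x,ẋ)=(-0.417062, -1.471430)
phase 3: p=0.4123, T=0.325, ωT=0.989625, cosh=1.530971, sinh=1.159255; start (x,ẋ)=(-0.417062, -1.471430) → end (x,ẋ)=(-1.417613, -5.180306)

x = -1.4176, ẋ = -5.1803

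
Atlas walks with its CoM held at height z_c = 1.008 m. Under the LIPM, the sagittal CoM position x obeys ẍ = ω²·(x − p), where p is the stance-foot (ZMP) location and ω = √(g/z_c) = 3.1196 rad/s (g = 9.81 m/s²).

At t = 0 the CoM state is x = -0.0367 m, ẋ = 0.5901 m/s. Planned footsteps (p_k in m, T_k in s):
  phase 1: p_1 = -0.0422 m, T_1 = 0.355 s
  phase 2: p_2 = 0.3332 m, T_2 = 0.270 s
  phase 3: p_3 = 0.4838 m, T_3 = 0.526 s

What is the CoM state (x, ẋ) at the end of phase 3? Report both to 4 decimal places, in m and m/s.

x = 1.3429, ẋ = 2.8846

phase 1: p=-0.0422, T=0.355, ωT=1.107458, cosh=1.678526, sinh=1.348129; start (x,ẋ)=(-0.036700, 0.590100) → end (x,ẋ)=(0.222042, 1.013629)
phase 2: p=0.3332, T=0.270, ωT=0.842292, cosh=1.376202, sinh=0.945480; start (x,ẋ)=(0.222042, 1.013629) → end (x,ẋ)=(0.487433, 1.067097)
phase 3: p=0.4838, T=0.526, ωT=1.640910, cosh=2.676832, sinh=2.483029; start (x,ẋ)=(0.487433, 1.067097) → end (x,ẋ)=(1.342874, 2.884579)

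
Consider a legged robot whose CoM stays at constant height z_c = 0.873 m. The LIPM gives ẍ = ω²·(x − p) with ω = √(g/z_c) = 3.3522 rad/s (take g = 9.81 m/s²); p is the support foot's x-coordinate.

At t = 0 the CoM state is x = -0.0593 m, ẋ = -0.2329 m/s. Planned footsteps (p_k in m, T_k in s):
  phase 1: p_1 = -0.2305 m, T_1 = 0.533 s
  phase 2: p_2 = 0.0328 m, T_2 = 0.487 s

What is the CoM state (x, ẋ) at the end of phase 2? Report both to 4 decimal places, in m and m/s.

x = 0.8910, ẋ = 3.0230

phase 1: p=-0.2305, T=0.533, ωT=1.786723, cosh=3.068682, sinh=2.901173; start (x,ẋ)=(-0.059300, -0.232900) → end (x,ẋ)=(0.093294, 0.950278)
phase 2: p=0.0328, T=0.487, ωT=1.632521, cosh=2.656098, sinh=2.460662; start (x,ẋ)=(0.093294, 0.950278) → end (x,ẋ)=(0.891024, 3.023025)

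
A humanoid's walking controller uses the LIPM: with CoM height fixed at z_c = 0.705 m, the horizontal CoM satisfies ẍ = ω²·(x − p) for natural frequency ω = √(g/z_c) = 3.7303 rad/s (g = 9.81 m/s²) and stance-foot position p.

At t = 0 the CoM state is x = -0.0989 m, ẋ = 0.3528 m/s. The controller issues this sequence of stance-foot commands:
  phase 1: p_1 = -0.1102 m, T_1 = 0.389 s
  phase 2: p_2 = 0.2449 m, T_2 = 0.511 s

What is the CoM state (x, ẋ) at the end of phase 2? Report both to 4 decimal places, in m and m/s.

x = 0.5425, ẋ = 1.3179

phase 1: p=-0.1102, T=0.389, ωT=1.451087, cosh=2.251033, sinh=2.016717; start (x,ẋ)=(-0.098900, 0.352800) → end (x,ẋ)=(0.105971, 0.879174)
phase 2: p=0.2449, T=0.511, ωT=1.906183, cosh=3.438005, sinh=3.289358; start (x,ẋ)=(0.105971, 0.879174) → end (x,ẋ)=(0.542513, 1.317909)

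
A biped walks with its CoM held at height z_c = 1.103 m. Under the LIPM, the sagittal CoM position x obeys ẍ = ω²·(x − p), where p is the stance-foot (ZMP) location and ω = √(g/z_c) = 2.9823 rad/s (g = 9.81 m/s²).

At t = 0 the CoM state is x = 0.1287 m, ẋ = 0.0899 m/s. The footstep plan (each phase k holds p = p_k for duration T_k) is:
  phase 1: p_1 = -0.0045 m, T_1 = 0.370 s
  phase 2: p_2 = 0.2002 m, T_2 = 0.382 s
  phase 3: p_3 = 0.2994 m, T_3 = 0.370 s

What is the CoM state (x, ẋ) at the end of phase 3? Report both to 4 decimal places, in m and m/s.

phase 1: p=-0.0045, T=0.370, ωT=1.103451, cosh=1.673138, sinh=1.341413; start (x,ẋ)=(0.128700, 0.089900) → end (x,ẋ)=(0.258798, 0.683281)
phase 2: p=0.2002, T=0.382, ωT=1.139239, cosh=1.722226, sinh=1.402163; start (x,ẋ)=(0.258798, 0.683281) → end (x,ẋ)=(0.622372, 1.421803)
phase 3: p=0.2994, T=0.370, ωT=1.103451, cosh=1.673138, sinh=1.341413; start (x,ẋ)=(0.622372, 1.421803) → end (x,ẋ)=(1.479292, 3.670921)

x = 1.4793, ẋ = 3.6709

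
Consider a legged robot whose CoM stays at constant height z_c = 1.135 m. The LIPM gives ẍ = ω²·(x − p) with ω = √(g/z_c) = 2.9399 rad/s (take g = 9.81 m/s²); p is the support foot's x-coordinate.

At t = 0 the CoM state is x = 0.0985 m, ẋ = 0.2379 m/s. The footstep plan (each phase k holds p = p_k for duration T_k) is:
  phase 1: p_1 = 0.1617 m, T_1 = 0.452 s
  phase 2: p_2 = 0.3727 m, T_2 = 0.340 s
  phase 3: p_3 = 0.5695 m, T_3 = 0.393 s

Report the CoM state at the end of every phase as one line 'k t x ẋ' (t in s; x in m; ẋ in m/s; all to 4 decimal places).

phase 1: p=0.1617, T=0.452, ωT=1.328835, cosh=2.020713, sinh=1.755927; start (x,ẋ)=(0.098500, 0.237900) → end (x,ẋ)=(0.176083, 0.154473)
phase 2: p=0.3727, T=0.340, ωT=0.999566, cosh=1.542571, sinh=1.174532; start (x,ẋ)=(0.176083, 0.154473) → end (x,ẋ)=(0.131118, -0.440635)
phase 3: p=0.5695, T=0.393, ωT=1.155381, cosh=1.745085, sinh=1.430147; start (x,ẋ)=(0.131118, -0.440635) → end (x,ẋ)=(-0.409866, -2.612118)

1 0.4520 0.1761 0.1545
2 0.7920 0.1311 -0.4406
3 1.1850 -0.4099 -2.6121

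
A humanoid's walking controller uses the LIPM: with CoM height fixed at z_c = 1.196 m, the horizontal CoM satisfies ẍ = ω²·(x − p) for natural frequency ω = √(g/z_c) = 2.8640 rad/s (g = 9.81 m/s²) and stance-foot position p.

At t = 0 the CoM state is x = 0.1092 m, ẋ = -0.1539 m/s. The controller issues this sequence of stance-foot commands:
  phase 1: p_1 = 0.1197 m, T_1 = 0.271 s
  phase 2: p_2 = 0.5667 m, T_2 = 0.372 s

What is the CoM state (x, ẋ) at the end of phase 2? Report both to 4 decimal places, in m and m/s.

phase 1: p=0.1197, T=0.271, ωT=0.776144, cosh=1.316627, sinh=0.856450; start (x,ẋ)=(0.109200, -0.153900) → end (x,ẋ)=(0.059853, -0.228384)
phase 2: p=0.5667, T=0.372, ωT=1.065408, cosh=1.623305, sinh=1.278718; start (x,ẋ)=(0.059853, -0.228384) → end (x,ẋ)=(-0.358036, -2.226935)

x = -0.3580, ẋ = -2.2269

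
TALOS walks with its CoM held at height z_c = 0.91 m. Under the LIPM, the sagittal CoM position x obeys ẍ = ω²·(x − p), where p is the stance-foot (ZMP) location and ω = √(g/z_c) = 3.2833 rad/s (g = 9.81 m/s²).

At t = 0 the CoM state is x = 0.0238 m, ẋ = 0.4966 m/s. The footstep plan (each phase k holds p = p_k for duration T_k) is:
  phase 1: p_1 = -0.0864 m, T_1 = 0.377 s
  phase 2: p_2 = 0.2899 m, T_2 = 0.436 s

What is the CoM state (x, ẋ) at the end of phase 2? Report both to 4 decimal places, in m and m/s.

phase 1: p=-0.0864, T=0.377, ωT=1.237804, cosh=1.869027, sinh=1.579007; start (x,ẋ)=(0.023800, 0.496600) → end (x,ẋ)=(0.358392, 1.499474)
phase 2: p=0.2899, T=0.436, ωT=1.431519, cosh=2.211998, sinh=1.973052; start (x,ẋ)=(0.358392, 1.499474) → end (x,ẋ)=(1.342492, 3.760534)

x = 1.3425, ẋ = 3.7605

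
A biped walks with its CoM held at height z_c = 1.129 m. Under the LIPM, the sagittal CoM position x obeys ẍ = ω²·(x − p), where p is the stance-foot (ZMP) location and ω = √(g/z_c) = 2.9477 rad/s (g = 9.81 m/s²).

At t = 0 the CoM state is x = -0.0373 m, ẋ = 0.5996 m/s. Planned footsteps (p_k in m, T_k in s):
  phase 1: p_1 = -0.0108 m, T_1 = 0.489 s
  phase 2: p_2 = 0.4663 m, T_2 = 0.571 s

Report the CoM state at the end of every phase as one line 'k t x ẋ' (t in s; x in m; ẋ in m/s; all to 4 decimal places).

phase 1: p=-0.0108, T=0.489, ωT=1.441425, cosh=2.231653, sinh=1.995063; start (x,ẋ)=(-0.037300, 0.599600) → end (x,ẋ)=(0.335883, 1.182257)
phase 2: p=0.4663, T=0.571, ωT=1.683137, cosh=2.784101, sinh=2.598311; start (x,ẋ)=(0.335883, 1.182257) → end (x,ẋ)=(1.145329, 2.292650)

1 0.4890 0.3359 1.1823
2 1.0600 1.1453 2.2927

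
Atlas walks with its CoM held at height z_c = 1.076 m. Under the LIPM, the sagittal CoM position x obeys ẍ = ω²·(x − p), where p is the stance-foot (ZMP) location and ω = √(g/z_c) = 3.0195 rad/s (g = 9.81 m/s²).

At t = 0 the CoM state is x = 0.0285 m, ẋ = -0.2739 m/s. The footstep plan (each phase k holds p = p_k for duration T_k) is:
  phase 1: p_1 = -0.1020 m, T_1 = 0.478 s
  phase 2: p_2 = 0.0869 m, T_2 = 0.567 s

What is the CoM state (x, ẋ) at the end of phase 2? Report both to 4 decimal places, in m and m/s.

phase 1: p=-0.1020, T=0.478, ωT=1.443321, cosh=2.235439, sinh=1.999297; start (x,ẋ)=(0.028500, -0.273900) → end (x,ẋ)=(0.008368, 0.175526)
phase 2: p=0.0869, T=0.567, ωT=1.712056, cosh=2.860419, sinh=2.679925; start (x,ẋ)=(0.008368, 0.175526) → end (x,ẋ)=(0.018051, -0.133408)

x = 0.0181, ẋ = -0.1334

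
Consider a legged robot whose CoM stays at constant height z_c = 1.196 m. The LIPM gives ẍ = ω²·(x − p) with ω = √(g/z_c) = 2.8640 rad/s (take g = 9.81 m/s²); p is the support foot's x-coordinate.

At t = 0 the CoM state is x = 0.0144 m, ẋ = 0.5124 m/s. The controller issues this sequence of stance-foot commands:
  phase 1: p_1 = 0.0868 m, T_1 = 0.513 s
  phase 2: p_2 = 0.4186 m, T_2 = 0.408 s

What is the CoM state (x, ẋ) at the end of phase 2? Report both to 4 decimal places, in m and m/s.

x = 0.5689, ẋ = 0.7773

phase 1: p=0.0868, T=0.513, ωT=1.469232, cosh=2.287999, sinh=2.057897; start (x,ẋ)=(0.014400, 0.512400) → end (x,ẋ)=(0.289328, 0.745658)
phase 2: p=0.4186, T=0.408, ωT=1.168512, cosh=1.764015, sinh=1.453186; start (x,ẋ)=(0.289328, 0.745658) → end (x,ẋ)=(0.568908, 0.777335)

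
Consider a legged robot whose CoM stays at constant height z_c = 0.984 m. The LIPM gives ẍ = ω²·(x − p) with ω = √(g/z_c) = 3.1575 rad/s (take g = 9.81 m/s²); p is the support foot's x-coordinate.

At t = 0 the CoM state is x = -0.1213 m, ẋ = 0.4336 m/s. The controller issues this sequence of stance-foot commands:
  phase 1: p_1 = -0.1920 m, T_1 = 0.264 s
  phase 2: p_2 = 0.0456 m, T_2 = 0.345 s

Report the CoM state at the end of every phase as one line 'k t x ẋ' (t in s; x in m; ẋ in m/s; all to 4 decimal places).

1 0.2640 0.0329 0.8016
2 0.6090 0.3592 1.2733

phase 1: p=-0.1920, T=0.264, ωT=0.833580, cosh=1.368017, sinh=0.933526; start (x,ẋ)=(-0.121300, 0.433600) → end (x,ẋ)=(0.032914, 0.801568)
phase 2: p=0.0456, T=0.345, ωT=1.089338, cosh=1.654372, sinh=1.317932; start (x,ẋ)=(0.032914, 0.801568) → end (x,ẋ)=(0.359186, 1.273302)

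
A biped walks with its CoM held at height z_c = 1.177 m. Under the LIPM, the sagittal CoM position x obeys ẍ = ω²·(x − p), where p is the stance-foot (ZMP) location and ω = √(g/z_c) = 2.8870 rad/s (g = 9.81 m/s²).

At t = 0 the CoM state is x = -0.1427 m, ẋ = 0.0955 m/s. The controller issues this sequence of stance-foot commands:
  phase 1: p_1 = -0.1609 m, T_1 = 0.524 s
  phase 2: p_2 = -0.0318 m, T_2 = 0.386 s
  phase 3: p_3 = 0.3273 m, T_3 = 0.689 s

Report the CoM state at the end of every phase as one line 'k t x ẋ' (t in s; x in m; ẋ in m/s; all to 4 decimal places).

phase 1: p=-0.1609, T=0.524, ωT=1.512788, cosh=2.379832, sinh=2.159537; start (x,ẋ)=(-0.142700, 0.095500) → end (x,ẋ)=(-0.046151, 0.340743)
phase 2: p=-0.0318, T=0.386, ωT=1.114382, cosh=1.687901, sinh=1.359783; start (x,ẋ)=(-0.046151, 0.340743) → end (x,ẋ)=(0.104468, 0.518803)
phase 3: p=0.3273, T=0.689, ωT=1.989143, cosh=3.723040, sinh=3.586227; start (x,ẋ)=(0.104468, 0.518803) → end (x,ẋ)=(0.142143, -0.375555)

1 0.5240 -0.0462 0.3407
2 0.9100 0.1045 0.5188
3 1.5990 0.1421 -0.3756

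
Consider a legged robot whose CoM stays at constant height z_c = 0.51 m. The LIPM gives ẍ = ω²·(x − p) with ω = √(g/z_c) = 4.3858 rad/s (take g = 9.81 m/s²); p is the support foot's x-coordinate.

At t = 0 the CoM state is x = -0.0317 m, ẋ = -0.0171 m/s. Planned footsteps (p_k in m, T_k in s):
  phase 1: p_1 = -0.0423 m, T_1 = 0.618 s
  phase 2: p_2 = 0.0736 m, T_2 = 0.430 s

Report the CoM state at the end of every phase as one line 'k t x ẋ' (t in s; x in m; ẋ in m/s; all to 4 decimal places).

1 0.6180 0.0086 0.2188
2 1.0480 0.0150 -0.1807

phase 1: p=-0.0423, T=0.618, ωT=2.710424, cosh=7.551082, sinh=7.484573; start (x,ẋ)=(-0.031700, -0.017100) → end (x,ẋ)=(0.008560, 0.218830)
phase 2: p=0.0736, T=0.430, ωT=1.885894, cosh=3.371969, sinh=3.220276; start (x,ẋ)=(0.008560, 0.218830) → end (x,ẋ)=(0.014962, -0.180709)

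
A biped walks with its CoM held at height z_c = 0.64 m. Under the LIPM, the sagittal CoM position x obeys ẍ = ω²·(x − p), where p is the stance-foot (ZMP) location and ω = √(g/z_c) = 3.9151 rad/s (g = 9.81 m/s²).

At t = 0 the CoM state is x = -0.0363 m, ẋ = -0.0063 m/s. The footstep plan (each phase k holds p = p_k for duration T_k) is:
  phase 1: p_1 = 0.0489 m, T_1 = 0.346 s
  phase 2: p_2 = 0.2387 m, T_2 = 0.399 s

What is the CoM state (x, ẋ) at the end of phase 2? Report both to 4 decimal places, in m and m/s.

phase 1: p=0.0489, T=0.346, ωT=1.354625, cosh=2.066675, sinh=1.808631; start (x,ẋ)=(-0.036300, -0.006300) → end (x,ẋ)=(-0.130091, -0.616319)
phase 2: p=0.2387, T=0.399, ωT=1.562125, cosh=2.489317, sinh=2.279627; start (x,ẋ)=(-0.130091, -0.616319) → end (x,ẋ)=(-1.038199, -4.825661)

x = -1.0382, ẋ = -4.8257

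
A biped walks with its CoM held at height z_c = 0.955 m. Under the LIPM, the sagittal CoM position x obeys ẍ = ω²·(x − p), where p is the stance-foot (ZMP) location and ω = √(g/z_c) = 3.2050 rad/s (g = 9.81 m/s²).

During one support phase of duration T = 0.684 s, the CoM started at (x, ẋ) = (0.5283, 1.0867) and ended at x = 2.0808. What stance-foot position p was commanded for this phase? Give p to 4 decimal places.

p = 0.5132

ωT = 3.2050·0.684 = 2.192220; cosh(ωT) = 4.533370, sinh(ωT) = 4.421701
x(T) = p + (x₀−p)·cosh(ωT) + (ẋ₀/ω)·sinh(ωT) ⇒ p·(1 − cosh) = x(T) − x₀·cosh − (ẋ₀/ω)·sinh
numerator   = 2.0808 − (0.5283)·4.533370 − (1.0867/3.2050)·4.421701 = -1.813419
denominator = 1 − 4.533370 = -3.533370
p = -1.813419 / -3.533370 = 0.5132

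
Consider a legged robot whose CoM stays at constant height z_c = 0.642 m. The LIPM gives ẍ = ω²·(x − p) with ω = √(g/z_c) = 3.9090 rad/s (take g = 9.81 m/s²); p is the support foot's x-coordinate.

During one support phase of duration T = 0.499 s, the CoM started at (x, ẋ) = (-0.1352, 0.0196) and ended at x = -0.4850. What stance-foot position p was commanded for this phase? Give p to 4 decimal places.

p = 0.0067

ωT = 3.9090·0.499 = 1.950591; cosh(ωT) = 3.587516, sinh(ωT) = 3.445326
x(T) = p + (x₀−p)·cosh(ωT) + (ẋ₀/ω)·sinh(ωT) ⇒ p·(1 − cosh) = x(T) − x₀·cosh − (ẋ₀/ω)·sinh
numerator   = -0.4850 − (-0.1352)·3.587516 − (0.0196/3.9090)·3.445326 = -0.017243
denominator = 1 − 3.587516 = -2.587516
p = -0.017243 / -2.587516 = 0.0067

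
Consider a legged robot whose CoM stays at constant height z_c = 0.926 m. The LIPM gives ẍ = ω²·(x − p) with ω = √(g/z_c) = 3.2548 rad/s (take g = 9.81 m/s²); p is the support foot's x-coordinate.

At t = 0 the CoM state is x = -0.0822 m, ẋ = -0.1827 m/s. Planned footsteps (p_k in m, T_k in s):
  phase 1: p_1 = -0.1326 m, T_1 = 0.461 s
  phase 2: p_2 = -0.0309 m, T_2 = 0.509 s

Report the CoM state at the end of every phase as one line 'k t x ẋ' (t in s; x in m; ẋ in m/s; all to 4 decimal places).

phase 1: p=-0.1326, T=0.461, ωT=1.500463, cosh=2.353395, sinh=2.130368; start (x,ẋ)=(-0.082200, -0.182700) → end (x,ẋ)=(-0.133572, -0.080496)
phase 2: p=-0.0309, T=0.509, ωT=1.656693, cosh=2.716358, sinh=2.525590; start (x,ẋ)=(-0.133572, -0.080496) → end (x,ẋ)=(-0.372254, -1.062646)

1 0.4610 -0.1336 -0.0805
2 0.9700 -0.3723 -1.0626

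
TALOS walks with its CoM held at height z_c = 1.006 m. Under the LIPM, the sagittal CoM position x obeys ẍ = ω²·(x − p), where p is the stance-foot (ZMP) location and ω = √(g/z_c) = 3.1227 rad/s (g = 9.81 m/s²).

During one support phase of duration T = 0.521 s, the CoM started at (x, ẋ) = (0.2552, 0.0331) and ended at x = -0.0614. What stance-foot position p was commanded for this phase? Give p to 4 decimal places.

p = 0.4638

ωT = 3.1227·0.521 = 1.626927; cosh(ωT) = 2.642373, sinh(ωT) = 2.445840
x(T) = p + (x₀−p)·cosh(ωT) + (ẋ₀/ω)·sinh(ωT) ⇒ p·(1 − cosh) = x(T) − x₀·cosh − (ẋ₀/ω)·sinh
numerator   = -0.0614 − (0.2552)·2.642373 − (0.0331/3.1227)·2.445840 = -0.761659
denominator = 1 − 2.642373 = -1.642373
p = -0.761659 / -1.642373 = 0.4638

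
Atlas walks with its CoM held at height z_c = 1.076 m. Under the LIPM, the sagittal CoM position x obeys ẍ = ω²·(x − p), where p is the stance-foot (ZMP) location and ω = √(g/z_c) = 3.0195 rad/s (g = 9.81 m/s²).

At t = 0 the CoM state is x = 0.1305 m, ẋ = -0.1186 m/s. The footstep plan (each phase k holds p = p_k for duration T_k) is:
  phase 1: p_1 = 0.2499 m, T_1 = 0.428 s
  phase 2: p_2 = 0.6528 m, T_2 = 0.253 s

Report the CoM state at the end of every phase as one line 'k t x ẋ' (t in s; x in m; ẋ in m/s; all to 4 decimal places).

1 0.4280 -0.0500 -0.8391
2 0.6810 -0.4988 -2.8796

phase 1: p=0.2499, T=0.428, ωT=1.292346, cosh=1.957972, sinh=1.683347; start (x,ẋ)=(0.130500, -0.118600) → end (x,ẋ)=(-0.050000, -0.839110)
phase 2: p=0.6528, T=0.253, ωT=0.763933, cosh=1.306267, sinh=0.840437; start (x,ẋ)=(-0.050000, -0.839110) → end (x,ẋ)=(-0.498800, -2.879597)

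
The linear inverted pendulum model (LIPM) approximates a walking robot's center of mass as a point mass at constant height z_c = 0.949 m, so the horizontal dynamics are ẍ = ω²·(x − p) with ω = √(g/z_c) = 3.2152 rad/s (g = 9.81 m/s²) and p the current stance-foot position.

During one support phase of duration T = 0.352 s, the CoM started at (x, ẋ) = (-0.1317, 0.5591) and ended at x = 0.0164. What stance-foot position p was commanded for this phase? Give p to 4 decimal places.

ωT = 3.2152·0.352 = 1.131750; cosh(ωT) = 1.711774, sinh(ωT) = 1.389306
x(T) = p + (x₀−p)·cosh(ωT) + (ẋ₀/ω)·sinh(ωT) ⇒ p·(1 − cosh) = x(T) − x₀·cosh − (ẋ₀/ω)·sinh
numerator   = 0.0164 − (-0.1317)·1.711774 − (0.5591/3.2152)·1.389306 = 0.000250
denominator = 1 − 1.711774 = -0.711774
p = 0.000250 / -0.711774 = -0.0004

p = -0.0004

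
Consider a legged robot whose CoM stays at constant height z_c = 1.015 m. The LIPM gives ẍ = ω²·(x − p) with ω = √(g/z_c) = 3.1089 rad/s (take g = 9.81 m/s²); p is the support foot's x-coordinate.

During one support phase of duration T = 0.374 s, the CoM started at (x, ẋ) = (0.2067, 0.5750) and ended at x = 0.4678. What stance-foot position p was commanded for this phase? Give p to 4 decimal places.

p = 0.2144

ωT = 3.1089·0.374 = 1.162729; cosh(ωT) = 1.755641, sinh(ωT) = 1.443009
x(T) = p + (x₀−p)·cosh(ωT) + (ẋ₀/ω)·sinh(ωT) ⇒ p·(1 − cosh) = x(T) − x₀·cosh − (ẋ₀/ω)·sinh
numerator   = 0.4678 − (0.2067)·1.755641 − (0.5750/3.1089)·1.443009 = -0.161980
denominator = 1 − 1.755641 = -0.755641
p = -0.161980 / -0.755641 = 0.2144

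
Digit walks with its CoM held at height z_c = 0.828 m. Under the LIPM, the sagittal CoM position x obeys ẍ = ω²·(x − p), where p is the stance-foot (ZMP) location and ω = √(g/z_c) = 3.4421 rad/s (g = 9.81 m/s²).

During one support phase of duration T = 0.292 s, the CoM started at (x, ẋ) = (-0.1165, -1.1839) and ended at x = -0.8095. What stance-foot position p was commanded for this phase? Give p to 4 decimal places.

p = 0.4045

ωT = 3.4421·0.292 = 1.005093; cosh(ωT) = 1.549086, sinh(ωT) = 1.183076
x(T) = p + (x₀−p)·cosh(ωT) + (ẋ₀/ω)·sinh(ωT) ⇒ p·(1 − cosh) = x(T) − x₀·cosh − (ẋ₀/ω)·sinh
numerator   = -0.8095 − (-0.1165)·1.549086 − (-1.1839/3.4421)·1.183076 = -0.222116
denominator = 1 − 1.549086 = -0.549086
p = -0.222116 / -0.549086 = 0.4045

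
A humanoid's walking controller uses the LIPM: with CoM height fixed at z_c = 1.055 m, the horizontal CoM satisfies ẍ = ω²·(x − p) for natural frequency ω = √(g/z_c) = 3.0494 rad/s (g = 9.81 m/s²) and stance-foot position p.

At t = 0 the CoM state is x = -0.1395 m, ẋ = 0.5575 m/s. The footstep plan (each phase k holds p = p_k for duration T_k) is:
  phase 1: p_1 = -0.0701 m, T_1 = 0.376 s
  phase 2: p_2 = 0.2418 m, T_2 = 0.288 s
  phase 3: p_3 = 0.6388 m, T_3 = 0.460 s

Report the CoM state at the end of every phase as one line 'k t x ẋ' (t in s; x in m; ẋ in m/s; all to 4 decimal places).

1 0.3760 0.0683 0.6665
2 0.6640 0.2146 0.4138
3 1.1240 -0.0166 -1.5787

phase 1: p=-0.0701, T=0.376, ωT=1.146574, cosh=1.732558, sinh=1.414835; start (x,ẋ)=(-0.139500, 0.557500) → end (x,ẋ)=(0.068325, 0.666482)
phase 2: p=0.2418, T=0.288, ωT=0.878227, cosh=1.411074, sinh=0.995555; start (x,ẋ)=(0.068325, 0.666482) → end (x,ẋ)=(0.214604, 0.413811)
phase 3: p=0.6388, T=0.460, ωT=1.402724, cosh=2.156094, sinh=1.910168; start (x,ẋ)=(0.214604, 0.413811) → end (x,ẋ)=(-0.016593, -1.578672)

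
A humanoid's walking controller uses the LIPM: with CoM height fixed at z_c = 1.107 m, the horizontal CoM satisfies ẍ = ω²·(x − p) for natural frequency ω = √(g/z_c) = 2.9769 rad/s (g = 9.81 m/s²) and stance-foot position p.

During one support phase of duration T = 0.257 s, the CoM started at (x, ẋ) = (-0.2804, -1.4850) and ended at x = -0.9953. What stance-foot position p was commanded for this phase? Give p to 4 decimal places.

ωT = 2.9769·0.257 = 0.765063; cosh(ωT) = 1.307217, sinh(ωT) = 0.841913
x(T) = p + (x₀−p)·cosh(ωT) + (ẋ₀/ω)·sinh(ωT) ⇒ p·(1 − cosh) = x(T) − x₀·cosh − (ẋ₀/ω)·sinh
numerator   = -0.9953 − (-0.2804)·1.307217 − (-1.4850/2.9769)·0.841913 = -0.208775
denominator = 1 − 1.307217 = -0.307217
p = -0.208775 / -0.307217 = 0.6796

p = 0.6796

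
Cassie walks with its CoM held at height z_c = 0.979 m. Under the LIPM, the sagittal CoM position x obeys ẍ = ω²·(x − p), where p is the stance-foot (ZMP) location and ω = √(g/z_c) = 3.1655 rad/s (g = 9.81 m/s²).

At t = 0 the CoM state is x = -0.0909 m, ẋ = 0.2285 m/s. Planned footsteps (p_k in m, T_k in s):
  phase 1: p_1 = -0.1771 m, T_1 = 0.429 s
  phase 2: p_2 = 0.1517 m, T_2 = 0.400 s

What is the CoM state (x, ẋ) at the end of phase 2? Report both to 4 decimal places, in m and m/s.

x = 0.6150, ẋ = 1.7568

phase 1: p=-0.1771, T=0.429, ωT=1.358000, cosh=2.072791, sinh=1.815616; start (x,ẋ)=(-0.090900, 0.228500) → end (x,ẋ)=(0.132634, 0.969053)
phase 2: p=0.1517, T=0.400, ωT=1.266200, cosh=1.914624, sinh=1.632723; start (x,ẋ)=(0.132634, 0.969053) → end (x,ẋ)=(0.615020, 1.756830)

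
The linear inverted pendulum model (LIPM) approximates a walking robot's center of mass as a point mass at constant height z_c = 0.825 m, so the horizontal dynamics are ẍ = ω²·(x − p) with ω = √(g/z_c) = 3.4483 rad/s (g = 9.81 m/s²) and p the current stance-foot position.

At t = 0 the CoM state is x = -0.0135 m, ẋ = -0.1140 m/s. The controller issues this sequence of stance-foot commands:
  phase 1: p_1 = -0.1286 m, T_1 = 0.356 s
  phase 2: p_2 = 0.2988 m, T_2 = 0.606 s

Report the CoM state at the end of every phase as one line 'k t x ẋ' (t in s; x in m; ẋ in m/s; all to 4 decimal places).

phase 1: p=-0.1286, T=0.356, ωT=1.227595, cosh=1.853004, sinh=1.560007; start (x,ẋ)=(-0.013500, -0.114000) → end (x,ẋ)=(0.033107, 0.407923)
phase 2: p=0.2988, T=0.606, ωT=2.089670, cosh=4.102987, sinh=3.979259; start (x,ẋ)=(0.033107, 0.407923) → end (x,ẋ)=(-0.320600, -1.972046)

1 0.3560 0.0331 0.4079
2 0.9620 -0.3206 -1.9720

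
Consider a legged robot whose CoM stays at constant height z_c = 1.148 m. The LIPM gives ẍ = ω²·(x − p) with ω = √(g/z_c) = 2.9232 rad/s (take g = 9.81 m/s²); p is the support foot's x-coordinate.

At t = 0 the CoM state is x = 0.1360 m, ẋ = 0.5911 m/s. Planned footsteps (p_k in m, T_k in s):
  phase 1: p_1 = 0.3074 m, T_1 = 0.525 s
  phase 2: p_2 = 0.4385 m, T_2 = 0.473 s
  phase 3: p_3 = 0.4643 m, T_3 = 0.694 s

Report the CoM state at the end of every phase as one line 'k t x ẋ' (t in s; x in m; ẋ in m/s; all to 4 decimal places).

1 0.5250 0.3386 0.3266
2 0.9980 0.4356 0.1467
3 1.6920 0.5406 0.2535

phase 1: p=0.3074, T=0.525, ωT=1.534680, cosh=2.427683, sinh=2.212158; start (x,ẋ)=(0.136000, 0.591100) → end (x,ẋ)=(0.338615, 0.326631)
phase 2: p=0.4385, T=0.473, ωT=1.382674, cosh=2.118225, sinh=1.867318; start (x,ẋ)=(0.338615, 0.326631) → end (x,ẋ)=(0.435572, 0.146654)
phase 3: p=0.4643, T=0.694, ωT=2.028701, cosh=3.867853, sinh=3.736347; start (x,ẋ)=(0.435572, 0.146654) → end (x,ẋ)=(0.540633, 0.253465)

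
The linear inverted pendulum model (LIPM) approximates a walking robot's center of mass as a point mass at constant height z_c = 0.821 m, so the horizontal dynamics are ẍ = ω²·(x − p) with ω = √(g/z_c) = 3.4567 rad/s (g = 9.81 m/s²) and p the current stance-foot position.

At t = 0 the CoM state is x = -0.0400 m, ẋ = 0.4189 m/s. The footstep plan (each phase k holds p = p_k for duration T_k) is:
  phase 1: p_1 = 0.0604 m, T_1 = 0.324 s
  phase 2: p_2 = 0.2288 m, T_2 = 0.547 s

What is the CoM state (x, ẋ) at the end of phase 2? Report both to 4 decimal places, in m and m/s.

x = -0.1362, ẋ = -1.1360

phase 1: p=0.0604, T=0.324, ωT=1.119971, cosh=1.695527, sinh=1.369238; start (x,ẋ)=(-0.040000, 0.418900) → end (x,ẋ)=(0.056100, 0.235059)
phase 2: p=0.2288, T=0.547, ωT=1.890815, cosh=3.387857, sinh=3.236908; start (x,ẋ)=(0.056100, 0.235059) → end (x,ẋ)=(-0.136170, -1.135998)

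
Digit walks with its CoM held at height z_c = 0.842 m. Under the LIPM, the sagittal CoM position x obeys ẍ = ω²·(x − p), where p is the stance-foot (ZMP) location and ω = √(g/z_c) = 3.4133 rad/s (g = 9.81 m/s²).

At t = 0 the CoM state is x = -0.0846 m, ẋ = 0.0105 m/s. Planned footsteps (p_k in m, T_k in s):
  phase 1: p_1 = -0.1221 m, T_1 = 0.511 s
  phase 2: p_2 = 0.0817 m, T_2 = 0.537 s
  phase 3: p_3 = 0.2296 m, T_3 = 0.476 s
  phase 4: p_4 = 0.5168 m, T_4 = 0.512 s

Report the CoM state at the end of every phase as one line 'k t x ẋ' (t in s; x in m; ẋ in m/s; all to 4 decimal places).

1 0.5110 -0.0030 0.3859
2 1.0480 0.1545 0.3565
3 1.5240 0.2864 0.3146
4 2.0360 0.0919 -1.2584

phase 1: p=-0.1221, T=0.511, ωT=1.744196, cosh=2.948043, sinh=2.773258; start (x,ẋ)=(-0.084600, 0.010500) → end (x,ẋ)=(-0.003017, 0.385928)
phase 2: p=0.0817, T=0.537, ωT=1.832942, cosh=3.206098, sinh=3.046156; start (x,ẋ)=(-0.003017, 0.385928) → end (x,ẋ)=(0.154505, 0.356480)
phase 3: p=0.2296, T=0.476, ωT=1.624731, cosh=2.637008, sinh=2.440044; start (x,ẋ)=(0.154505, 0.356480) → end (x,ẋ)=(0.286407, 0.314602)
phase 4: p=0.5168, T=0.512, ωT=1.747610, cosh=2.957527, sinh=2.783337; start (x,ẋ)=(0.286407, 0.314602) → end (x,ẋ)=(0.091946, -1.258370)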